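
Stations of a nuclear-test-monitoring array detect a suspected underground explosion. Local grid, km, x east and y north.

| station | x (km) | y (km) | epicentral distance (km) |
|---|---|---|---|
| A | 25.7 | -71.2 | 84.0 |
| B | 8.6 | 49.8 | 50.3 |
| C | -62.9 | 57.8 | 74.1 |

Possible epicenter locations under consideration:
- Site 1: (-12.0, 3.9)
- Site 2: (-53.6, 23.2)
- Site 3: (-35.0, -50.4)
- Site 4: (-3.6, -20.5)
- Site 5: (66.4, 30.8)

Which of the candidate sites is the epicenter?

Site 1

For each candidate, compare |candidate − station| to the reported distance:
Site 1: residuals A 0.0, B 0.0, C 0.0 → max 0.0 km
Site 2: residuals A 39.3, B 17.3, C 38.3 → max 39.3 km
Site 3: residuals A 19.8, B 59.0, C 37.6 → max 59.0 km
Site 4: residuals A 25.4, B 21.1, C 24.1 → max 25.4 km
Site 5: residuals A 25.8, B 10.5, C 58.0 → max 58.0 km
Only Site 1 has all residuals ≈ 0.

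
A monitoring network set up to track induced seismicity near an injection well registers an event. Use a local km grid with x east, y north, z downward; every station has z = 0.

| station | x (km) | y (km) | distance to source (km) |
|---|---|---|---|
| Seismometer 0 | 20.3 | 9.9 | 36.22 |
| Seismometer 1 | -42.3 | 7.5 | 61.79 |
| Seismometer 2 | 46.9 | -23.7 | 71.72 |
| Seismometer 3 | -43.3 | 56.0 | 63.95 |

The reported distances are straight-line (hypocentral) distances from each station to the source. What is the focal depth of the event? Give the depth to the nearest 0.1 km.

Each station gives a sphere (x−x_i)² + (y−y_i)² + z² = d_i² (stations at z=0).
Subtracting the Seismometer 0 sphere from Seismometer 1 and Seismometer 2: z² cancels, leaving linear equations in x and y:
-125.2 x − 4.8 y = -1170.68
53.2 x − 67.2 y = -1580.67
Solving: x ≈ 8.200, y ≈ 30.013 km (keep extra digits for the depth step; rounded: 8.2, 30.0).
Then from the Seismometer 0 sphere: z² = 36.22² − (x − 20.3)² − (y − 9.9)² with x = 8.200, y = 30.013, so z ≈ 27.585 ≈ 27.6 km.
Check against Seismometer 3 (with the unrounded solution): distance 63.94 ≈ 63.95 km. ✓

depth ≈ 27.6 km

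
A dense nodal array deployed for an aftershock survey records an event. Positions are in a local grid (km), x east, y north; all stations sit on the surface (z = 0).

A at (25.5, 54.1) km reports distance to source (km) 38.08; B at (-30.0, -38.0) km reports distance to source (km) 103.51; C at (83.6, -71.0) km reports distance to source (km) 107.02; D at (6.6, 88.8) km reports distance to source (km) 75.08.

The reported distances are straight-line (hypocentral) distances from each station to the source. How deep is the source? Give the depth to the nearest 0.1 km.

Each station gives a sphere (x−x_i)² + (y−y_i)² + z² = d_i² (stations at z=0).
Subtracting the A sphere from B and C: z² cancels, leaving linear equations in x and y:
-111.0 x − 184.2 y = -10497.29
116.2 x − 250.2 y = -1550.29
Solving: x ≈ 47.601, y ≈ 28.304 km (keep extra digits for the depth step; rounded: 47.6, 28.3).
Then from the A sphere: z² = 38.08² − (x − 25.5)² − (y − 54.1)² with x = 47.601, y = 28.304, so z ≈ 17.210 ≈ 17.2 km.

z ≈ 17.2 km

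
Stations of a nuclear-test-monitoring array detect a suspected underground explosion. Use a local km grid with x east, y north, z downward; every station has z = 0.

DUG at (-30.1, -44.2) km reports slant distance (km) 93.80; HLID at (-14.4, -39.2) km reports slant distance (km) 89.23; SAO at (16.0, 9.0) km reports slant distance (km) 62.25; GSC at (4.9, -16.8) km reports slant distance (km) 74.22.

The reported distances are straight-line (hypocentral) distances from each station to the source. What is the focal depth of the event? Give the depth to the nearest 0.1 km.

Each station gives a sphere (x−x_i)² + (y−y_i)² + z² = d_i² (stations at z=0).
Subtracting the DUG sphere from HLID and SAO: z² cancels, leaving linear equations in x and y:
31.4 x + 10.0 y = -279.20
92.2 x + 106.4 y = 2400.73
Solving: x ≈ -22.206, y ≈ 41.805 km (keep extra digits for the depth step; rounded: -22.2, 41.8).
Then from the DUG sphere: z² = 93.80² − (x + 30.1)² − (y + 44.2)² with x = -22.206, y = 41.805, so z ≈ 36.596 ≈ 36.6 km.

depth ≈ 36.6 km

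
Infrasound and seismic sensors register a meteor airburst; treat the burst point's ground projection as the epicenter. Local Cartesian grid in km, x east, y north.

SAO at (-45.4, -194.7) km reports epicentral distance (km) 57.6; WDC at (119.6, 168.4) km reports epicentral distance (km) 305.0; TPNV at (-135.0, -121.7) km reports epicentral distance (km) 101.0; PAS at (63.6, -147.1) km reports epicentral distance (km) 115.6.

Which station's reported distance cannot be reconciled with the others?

SAO

Solve using three stations at a time. Using WDC, TPNV, PAS (subtract circle equations pairwise → linear system) gives (x, y) ≈ (-38.3, -92.5).
Distances from that point to each station vs reported:
  SAO: calculated 102.4 vs reported 57.6 → residual 44.8 km
  WDC: calculated 305.0 vs reported 305.0 → residual 0.0 km
  TPNV: calculated 101.0 vs reported 101.0 → residual 0.0 km
  PAS: calculated 115.6 vs reported 115.6 → residual 0.0 km
WDC, TPNV, PAS are mutually consistent (residuals ≈ 0); SAO is off by 44.8 km.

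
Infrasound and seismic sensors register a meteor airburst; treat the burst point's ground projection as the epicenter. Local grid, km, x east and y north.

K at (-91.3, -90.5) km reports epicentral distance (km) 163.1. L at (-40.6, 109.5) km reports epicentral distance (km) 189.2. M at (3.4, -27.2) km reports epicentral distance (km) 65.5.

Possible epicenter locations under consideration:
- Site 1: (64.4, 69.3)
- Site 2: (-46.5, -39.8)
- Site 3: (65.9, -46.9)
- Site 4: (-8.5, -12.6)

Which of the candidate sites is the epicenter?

For each candidate, compare |candidate − station| to the reported distance:
Site 1: residuals K 60.0, L 76.8, M 48.7 → max 76.8 km
Site 2: residuals K 95.4, L 39.8, M 14.0 → max 95.4 km
Site 3: residuals K 0.0, L 0.0, M 0.0 → max 0.0 km
Site 4: residuals K 49.4, L 63.0, M 46.7 → max 63.0 km
Only Site 3 has all residuals ≈ 0.

Site 3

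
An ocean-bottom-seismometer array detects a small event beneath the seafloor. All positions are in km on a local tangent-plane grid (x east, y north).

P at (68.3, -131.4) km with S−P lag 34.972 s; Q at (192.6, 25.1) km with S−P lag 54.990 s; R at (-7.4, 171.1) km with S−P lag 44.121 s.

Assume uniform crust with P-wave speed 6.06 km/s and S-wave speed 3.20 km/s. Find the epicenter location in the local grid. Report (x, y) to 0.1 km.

x ≈ -164.0 km, y ≈ -83.8 km

Distance from S−P lag: d = Δt · v_P v_S / (v_P − v_S) = Δt · (6.06·3.20)/(6.06−3.20) ≈ 6.7804·Δt.
So d_P = 237.12, d_Q = 372.86, d_R = 299.16 km.
Circle about each station: (x − 68.3)² + (y + 131.4)² = 237.12²; (x − 192.6)² + (y − 25.1)² = 372.86²; (x + 7.4)² + (y − 171.1)² = 299.16².
Subtracting pairs of circle equations eliminates x²+y² and gives linear equations (the radical axes):
248.6 x + 313.0 y = -67004.77
-151.4 x + 605.0 y = -25871.69
Solving the 2×2 system: x ≈ -164.0, y ≈ -83.8 km.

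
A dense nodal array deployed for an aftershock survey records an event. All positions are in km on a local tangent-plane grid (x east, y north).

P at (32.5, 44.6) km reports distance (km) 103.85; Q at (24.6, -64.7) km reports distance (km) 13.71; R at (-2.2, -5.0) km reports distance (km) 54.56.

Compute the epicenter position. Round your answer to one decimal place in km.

(13.0, -57.4)

Circle about each station: (x − 32.5)² + (y − 44.6)² = 103.85²; (x − 24.6)² + (y + 64.7)² = 13.71²; (x + 2.2)² + (y + 5.0)² = 54.56².
Subtracting the P equation from the Q and R equations removes the quadratic terms:
-15.8 x − 218.6 y = 12342.70
-69.4 x − 99.2 y = 4792.46
Solving the 2×2 system: x ≈ 13.0, y ≈ -57.4 km.
Check against P (with the unrounded x, y): √((x − 32.5)²+(y − 44.6)²) = 103.85 ≈ 103.85 km. ✓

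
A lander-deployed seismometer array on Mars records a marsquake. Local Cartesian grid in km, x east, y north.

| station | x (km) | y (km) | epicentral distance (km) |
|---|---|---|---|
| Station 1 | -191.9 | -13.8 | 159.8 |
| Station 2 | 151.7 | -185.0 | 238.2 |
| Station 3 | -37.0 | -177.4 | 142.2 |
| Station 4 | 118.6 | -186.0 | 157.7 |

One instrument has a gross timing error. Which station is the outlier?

Solve using three stations at a time. Using Station 1, Station 2, Station 3 (subtract circle equations pairwise → linear system) gives (x, y) ≈ (-33.5, -35.2).
Distances from that point to each station vs reported:
  Station 1: calculated 159.8 vs reported 159.8 → residual 0.0 km
  Station 2: calculated 238.2 vs reported 238.2 → residual 0.0 km
  Station 3: calculated 142.2 vs reported 142.2 → residual 0.0 km
  Station 4: calculated 214.2 vs reported 157.7 → residual 56.5 km
Station 1, Station 2, Station 3 are mutually consistent (residuals ≈ 0); Station 4 is off by 56.5 km.

Station 4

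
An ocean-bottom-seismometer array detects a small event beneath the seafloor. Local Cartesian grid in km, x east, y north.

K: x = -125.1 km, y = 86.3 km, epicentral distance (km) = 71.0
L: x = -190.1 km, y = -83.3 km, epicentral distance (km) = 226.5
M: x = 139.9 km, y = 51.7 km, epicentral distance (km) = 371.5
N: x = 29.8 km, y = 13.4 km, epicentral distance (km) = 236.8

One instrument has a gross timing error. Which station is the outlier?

Solve using three stations at a time. Using K, L, N (subtract circle equations pairwise → linear system) gives (x, y) ≈ (-168.9, 142.2).
Distances from that point to each station vs reported:
  K: calculated 71.0 vs reported 71.0 → residual 0.0 km
  L: calculated 226.5 vs reported 226.5 → residual 0.0 km
  M: calculated 321.8 vs reported 371.5 → residual 49.7 km
  N: calculated 236.8 vs reported 236.8 → residual 0.0 km
K, L, N are mutually consistent (residuals ≈ 0); M is off by 49.7 km.

M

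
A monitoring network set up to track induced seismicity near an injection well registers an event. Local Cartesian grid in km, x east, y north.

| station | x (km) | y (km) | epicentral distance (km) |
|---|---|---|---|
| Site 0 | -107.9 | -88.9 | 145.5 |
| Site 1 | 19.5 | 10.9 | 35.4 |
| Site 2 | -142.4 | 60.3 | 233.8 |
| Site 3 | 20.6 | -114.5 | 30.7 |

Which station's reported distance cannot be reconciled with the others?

Site 1

Solve using three stations at a time. Using Site 0, Site 2, Site 3 (subtract circle equations pairwise → linear system) gives (x, y) ≈ (37.6, -88.9).
Distances from that point to each station vs reported:
  Site 0: calculated 145.5 vs reported 145.5 → residual 0.0 km
  Site 1: calculated 101.4 vs reported 35.4 → residual 66.0 km
  Site 2: calculated 233.8 vs reported 233.8 → residual 0.0 km
  Site 3: calculated 30.7 vs reported 30.7 → residual 0.0 km
Site 0, Site 2, Site 3 are mutually consistent (residuals ≈ 0); Site 1 is off by 66.0 km.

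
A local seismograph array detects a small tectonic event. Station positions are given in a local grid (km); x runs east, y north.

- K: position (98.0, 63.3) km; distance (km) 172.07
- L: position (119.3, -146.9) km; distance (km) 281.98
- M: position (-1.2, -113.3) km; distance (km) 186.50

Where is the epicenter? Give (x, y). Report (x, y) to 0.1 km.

Circle about each station: (x − 98.0)² + (y − 63.3)² = 172.07²; (x − 119.3)² + (y + 146.9)² = 281.98²; (x + 1.2)² + (y + 113.3)² = 186.50².
Subtracting the K equation from the L and M equations removes the quadratic terms:
42.6 x − 420.4 y = -27703.43
-198.4 x − 353.2 y = -5946.73
Solving the 2×2 system: x ≈ -74.0, y ≈ 58.4 km.

-74.0 km east, 58.4 km north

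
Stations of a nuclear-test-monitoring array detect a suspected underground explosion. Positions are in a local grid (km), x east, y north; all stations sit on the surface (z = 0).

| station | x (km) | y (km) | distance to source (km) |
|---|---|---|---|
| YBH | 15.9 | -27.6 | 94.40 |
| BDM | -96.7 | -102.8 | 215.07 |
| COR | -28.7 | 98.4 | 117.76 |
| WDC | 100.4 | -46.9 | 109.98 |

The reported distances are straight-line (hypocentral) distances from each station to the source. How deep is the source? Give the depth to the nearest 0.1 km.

54.4 km

Each station gives a sphere (x−x_i)² + (y−y_i)² + z² = d_i² (stations at z=0).
Subtracting the YBH sphere from BDM and COR: z² cancels, leaving linear equations in x and y:
-225.2 x − 150.4 y = -18439.58
-89.2 x + 252.0 y = 4535.62
Solving: x ≈ 56.503, y ≈ 37.999 km (keep extra digits for the depth step; rounded: 56.5, 38.0).
Then from the YBH sphere: z² = 94.40² − (x − 15.9)² − (y + 27.6)² with x = 56.503, y = 37.999, so z ≈ 54.402 ≈ 54.4 km.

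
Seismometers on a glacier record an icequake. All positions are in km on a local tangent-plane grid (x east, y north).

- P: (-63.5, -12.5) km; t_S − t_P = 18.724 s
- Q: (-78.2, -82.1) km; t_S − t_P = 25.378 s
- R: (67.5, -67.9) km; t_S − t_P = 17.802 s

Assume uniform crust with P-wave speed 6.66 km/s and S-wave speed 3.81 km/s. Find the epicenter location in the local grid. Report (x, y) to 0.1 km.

67.5 km east, 90.6 km north

Distance from S−P lag: d = Δt · v_P v_S / (v_P − v_S) = Δt · (6.66·3.81)/(6.66−3.81) ≈ 8.9034·Δt.
So d_P = 166.71, d_Q = 225.95, d_R = 158.50 km.
Circle about each station: (x + 63.5)² + (y + 12.5)² = 166.71²; (x + 78.2)² + (y + 82.1)² = 225.95²; (x − 67.5)² + (y + 67.9)² = 158.50².
Subtracting the P equation from the Q and R equations removes the quadratic terms:
-29.4 x − 139.2 y = -14594.03
262.0 x − 110.8 y = 7648.13
Solving the 2×2 system: x ≈ 67.5, y ≈ 90.6 km.
Check against P (with the unrounded x, y): √((x + 63.5)²+(y + 12.5)²) = 166.70 ≈ 166.71 km. ✓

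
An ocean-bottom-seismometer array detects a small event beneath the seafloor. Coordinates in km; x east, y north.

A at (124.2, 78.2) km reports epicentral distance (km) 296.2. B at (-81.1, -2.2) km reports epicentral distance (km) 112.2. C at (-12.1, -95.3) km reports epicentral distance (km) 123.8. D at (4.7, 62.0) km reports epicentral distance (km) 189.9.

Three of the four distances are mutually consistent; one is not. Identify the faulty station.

B

Solve using three stations at a time. Using A, C, D (subtract circle equations pairwise → linear system) gives (x, y) ≈ (-132.9, -68.8).
Distances from that point to each station vs reported:
  A: calculated 296.2 vs reported 296.2 → residual 0.0 km
  B: calculated 84.4 vs reported 112.2 → residual 27.8 km
  C: calculated 123.7 vs reported 123.8 → residual 0.1 km
  D: calculated 189.8 vs reported 189.9 → residual 0.1 km
A, C, D are mutually consistent (residuals ≈ 0); B is off by 27.8 km.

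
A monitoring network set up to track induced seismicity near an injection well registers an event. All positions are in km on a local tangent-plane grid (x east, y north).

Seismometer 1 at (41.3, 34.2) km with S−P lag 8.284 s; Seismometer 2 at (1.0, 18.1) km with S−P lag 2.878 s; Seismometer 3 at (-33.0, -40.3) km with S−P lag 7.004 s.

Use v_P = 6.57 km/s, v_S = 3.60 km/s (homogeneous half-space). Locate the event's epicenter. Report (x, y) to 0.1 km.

Distance from S−P lag: d = Δt · v_P v_S / (v_P − v_S) = Δt · (6.57·3.60)/(6.57−3.60) ≈ 7.9636·Δt.
So d_Seismometer 1 = 65.97, d_Seismometer 2 = 22.92, d_Seismometer 3 = 55.78 km.
Circle about each station: (x − 41.3)² + (y − 34.2)² = 65.97²; (x − 1.0)² + (y − 18.1)² = 22.92²; (x + 33.0)² + (y + 40.3)² = 55.78².
Subtracting the Seismometer 1 equation from the Seismometer 2 and Seismometer 3 equations removes the quadratic terms:
-80.6 x − 32.2 y = 1279.99
-148.6 x − 149.0 y = 1078.39
Solving the 2×2 system: x ≈ -21.6, y ≈ 14.3 km.

x ≈ -21.6 km, y ≈ 14.3 km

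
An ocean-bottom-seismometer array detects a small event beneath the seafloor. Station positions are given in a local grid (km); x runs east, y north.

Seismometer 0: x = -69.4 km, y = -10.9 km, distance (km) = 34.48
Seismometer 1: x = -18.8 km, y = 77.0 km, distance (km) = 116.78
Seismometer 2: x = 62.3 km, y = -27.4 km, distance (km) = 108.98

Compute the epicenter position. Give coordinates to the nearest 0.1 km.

(-46.3, -36.5)

Circle about each station: (x + 69.4)² + (y + 10.9)² = 34.48²; (x + 18.8)² + (y − 77.0)² = 116.78²; (x − 62.3)² + (y + 27.4)² = 108.98².
Subtracting the Seismometer 0 equation from the Seismometer 1 and Seismometer 2 equations removes the quadratic terms:
101.2 x + 175.8 y = -11101.43
263.4 x − 33.0 y = -10990.89
Solving the 2×2 system: x ≈ -46.3, y ≈ -36.5 km.
Check against Seismometer 0 (with the unrounded x, y): √((x + 69.4)²+(y + 10.9)²) = 34.48 ≈ 34.48 km. ✓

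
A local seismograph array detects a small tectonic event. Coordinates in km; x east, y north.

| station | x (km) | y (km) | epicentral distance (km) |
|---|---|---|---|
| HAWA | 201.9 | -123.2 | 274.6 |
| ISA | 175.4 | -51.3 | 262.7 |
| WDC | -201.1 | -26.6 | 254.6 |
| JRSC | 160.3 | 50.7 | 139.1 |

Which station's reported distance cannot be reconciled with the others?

ISA

Solve using three stations at a time. Using HAWA, WDC, JRSC (subtract circle equations pairwise → linear system) gives (x, y) ≈ (26.3, 87.9).
Distances from that point to each station vs reported:
  HAWA: calculated 274.6 vs reported 274.6 → residual 0.0 km
  ISA: calculated 204.0 vs reported 262.7 → residual 58.7 km
  WDC: calculated 254.6 vs reported 254.6 → residual 0.0 km
  JRSC: calculated 139.1 vs reported 139.1 → residual 0.0 km
HAWA, WDC, JRSC are mutually consistent (residuals ≈ 0); ISA is off by 58.7 km.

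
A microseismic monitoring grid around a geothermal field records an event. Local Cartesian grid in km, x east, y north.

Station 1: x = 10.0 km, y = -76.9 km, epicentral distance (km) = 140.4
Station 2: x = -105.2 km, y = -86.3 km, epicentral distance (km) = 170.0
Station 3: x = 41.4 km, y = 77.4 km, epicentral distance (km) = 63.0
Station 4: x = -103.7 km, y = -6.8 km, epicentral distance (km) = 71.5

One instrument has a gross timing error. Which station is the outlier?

Solve using three stations at a time. Using Station 1, Station 2, Station 3 (subtract circle equations pairwise → linear system) gives (x, y) ≈ (-19.3, 60.4).
Distances from that point to each station vs reported:
  Station 1: calculated 140.4 vs reported 140.4 → residual 0.0 km
  Station 2: calculated 170.0 vs reported 170.0 → residual 0.0 km
  Station 3: calculated 63.0 vs reported 63.0 → residual 0.0 km
  Station 4: calculated 107.9 vs reported 71.5 → residual 36.4 km
Station 1, Station 2, Station 3 are mutually consistent (residuals ≈ 0); Station 4 is off by 36.4 km.

Station 4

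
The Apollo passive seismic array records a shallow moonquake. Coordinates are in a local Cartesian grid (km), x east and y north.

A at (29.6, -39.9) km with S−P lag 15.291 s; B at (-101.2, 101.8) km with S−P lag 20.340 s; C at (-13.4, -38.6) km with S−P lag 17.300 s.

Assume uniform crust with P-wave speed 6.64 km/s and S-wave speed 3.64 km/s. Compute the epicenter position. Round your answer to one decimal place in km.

61.1 km east, 79.2 km north

Distance from S−P lag: d = Δt · v_P v_S / (v_P − v_S) = Δt · (6.64·3.64)/(6.64−3.64) ≈ 8.0565·Δt.
So d_A = 123.19, d_B = 163.87, d_C = 139.38 km.
Circle about each station: (x − 29.6)² + (y + 39.9)² = 123.19²; (x + 101.2)² + (y − 101.8)² = 163.87²; (x + 13.4)² + (y + 38.6)² = 139.38².
Subtracting the A equation from the B and C equations removes the quadratic terms:
-261.6 x + 283.4 y = 6458.91
-86.0 x + 2.6 y = -5049.66
Solving the 2×2 system: x ≈ 61.1, y ≈ 79.2 km.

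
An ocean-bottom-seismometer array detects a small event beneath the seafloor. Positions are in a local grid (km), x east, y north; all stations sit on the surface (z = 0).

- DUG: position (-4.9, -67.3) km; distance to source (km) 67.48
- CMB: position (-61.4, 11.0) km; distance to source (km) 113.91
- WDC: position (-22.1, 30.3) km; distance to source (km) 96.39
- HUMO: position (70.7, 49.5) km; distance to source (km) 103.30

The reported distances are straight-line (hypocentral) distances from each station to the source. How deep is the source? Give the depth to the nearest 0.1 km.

depth ≈ 45.9 km

Each station gives a sphere (x−x_i)² + (y−y_i)² + z² = d_i² (stations at z=0).
Subtracting the DUG sphere from CMB and WDC: z² cancels, leaving linear equations in x and y:
-113.0 x + 156.6 y = -9084.28
-34.4 x + 195.2 y = -7884.28
Solving: x ≈ 32.307, y ≈ -34.697 km (keep extra digits for the depth step; rounded: 32.3, -34.7).
Then from the DUG sphere: z² = 67.48² − (x + 4.9)² − (y + 67.3)² with x = 32.307, y = -34.697, so z ≈ 45.894 ≈ 45.9 km.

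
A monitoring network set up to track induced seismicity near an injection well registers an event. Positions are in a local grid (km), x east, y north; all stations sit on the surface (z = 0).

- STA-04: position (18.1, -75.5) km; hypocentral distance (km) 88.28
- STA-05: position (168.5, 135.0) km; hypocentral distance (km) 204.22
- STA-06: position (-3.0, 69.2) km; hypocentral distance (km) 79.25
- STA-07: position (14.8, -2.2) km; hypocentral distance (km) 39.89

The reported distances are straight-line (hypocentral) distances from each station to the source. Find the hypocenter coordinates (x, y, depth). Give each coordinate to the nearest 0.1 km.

Each station gives a sphere (x−x_i)² + (y−y_i)² + z² = d_i² (stations at z=0).
Subtracting the STA-04 sphere from STA-05 and STA-06: z² cancels, leaving linear equations in x and y:
300.8 x + 421.0 y = 6676.94
-42.2 x + 289.4 y = 282.58
Solving: x ≈ 17.300, y ≈ 3.499 km (keep extra digits for the depth step; rounded: 17.3, 3.5).
Then from the STA-04 sphere: z² = 88.28² − (x − 18.1)² − (y + 75.5)² with x = 17.300, y = 3.499, so z ≈ 39.394 ≈ 39.4 km.

(17.3, 3.5, 39.4)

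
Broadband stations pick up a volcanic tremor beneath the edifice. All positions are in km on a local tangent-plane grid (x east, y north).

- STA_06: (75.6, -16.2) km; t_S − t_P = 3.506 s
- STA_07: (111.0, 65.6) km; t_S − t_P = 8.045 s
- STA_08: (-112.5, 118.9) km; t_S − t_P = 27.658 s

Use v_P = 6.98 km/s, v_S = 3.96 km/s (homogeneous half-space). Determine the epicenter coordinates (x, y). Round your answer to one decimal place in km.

x ≈ 106.6 km, y ≈ -7.9 km

Distance from S−P lag: d = Δt · v_P v_S / (v_P − v_S) = Δt · (6.98·3.96)/(6.98−3.96) ≈ 9.1526·Δt.
So d_STA_06 = 32.09, d_STA_07 = 73.63, d_STA_08 = 253.14 km.
Circle about each station: (x − 75.6)² + (y + 16.2)² = 32.09²; (x − 111.0)² + (y − 65.6)² = 73.63²; (x + 112.5)² + (y − 118.9)² = 253.14².
Subtracting pairs of circle equations eliminates x²+y² and gives linear equations (the radical axes):
70.8 x + 163.6 y = 6254.95
-376.2 x + 270.2 y = -42234.43
Solving the 2×2 system: x ≈ 106.6, y ≈ -7.9 km.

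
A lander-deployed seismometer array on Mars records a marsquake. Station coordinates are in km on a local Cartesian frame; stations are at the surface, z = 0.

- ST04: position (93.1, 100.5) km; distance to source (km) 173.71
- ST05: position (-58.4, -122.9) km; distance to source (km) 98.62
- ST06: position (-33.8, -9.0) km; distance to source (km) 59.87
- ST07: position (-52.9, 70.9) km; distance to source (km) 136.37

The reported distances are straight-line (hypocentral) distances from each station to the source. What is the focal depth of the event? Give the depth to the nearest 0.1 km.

depth ≈ 9.5 km

Each station gives a sphere (x−x_i)² + (y−y_i)² + z² = d_i² (stations at z=0).
Subtracting the ST04 sphere from ST05 and ST06: z² cancels, leaving linear equations in x and y:
-303.0 x − 446.8 y = 20196.37
-253.8 x − 219.0 y = 9046.33
Solving: x ≈ 8.102, y ≈ -50.696 km (keep extra digits for the depth step; rounded: 8.1, -50.7).
Then from the ST04 sphere: z² = 173.71² − (x − 93.1)² − (y − 100.5)² with x = 8.102, y = -50.696, so z ≈ 9.501 ≈ 9.5 km.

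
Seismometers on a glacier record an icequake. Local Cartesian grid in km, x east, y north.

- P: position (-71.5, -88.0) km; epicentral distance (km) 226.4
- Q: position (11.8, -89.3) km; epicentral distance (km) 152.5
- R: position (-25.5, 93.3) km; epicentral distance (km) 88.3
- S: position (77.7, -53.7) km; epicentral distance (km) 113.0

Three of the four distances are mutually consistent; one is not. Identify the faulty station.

P

Solve using three stations at a time. Using Q, R, S (subtract circle equations pairwise → linear system) gives (x, y) ≈ (54.9, 57.0).
Distances from that point to each station vs reported:
  P: calculated 192.3 vs reported 226.4 → residual 34.1 km
  Q: calculated 152.5 vs reported 152.5 → residual 0.0 km
  R: calculated 88.3 vs reported 88.3 → residual 0.0 km
  S: calculated 113.0 vs reported 113.0 → residual 0.0 km
Q, R, S are mutually consistent (residuals ≈ 0); P is off by 34.1 km.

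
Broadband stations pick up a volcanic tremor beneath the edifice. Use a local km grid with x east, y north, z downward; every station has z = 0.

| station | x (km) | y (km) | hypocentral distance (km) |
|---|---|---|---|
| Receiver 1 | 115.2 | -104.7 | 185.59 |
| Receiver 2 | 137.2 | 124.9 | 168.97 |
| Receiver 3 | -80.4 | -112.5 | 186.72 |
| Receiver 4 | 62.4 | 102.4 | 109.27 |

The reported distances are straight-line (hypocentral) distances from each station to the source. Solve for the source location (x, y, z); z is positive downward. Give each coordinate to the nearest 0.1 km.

(12.8, 33.8, 69.1)

Each station gives a sphere (x−x_i)² + (y−y_i)² + z² = d_i² (stations at z=0).
Subtracting the Receiver 1 sphere from Receiver 2 and Receiver 3: z² cancels, leaving linear equations in x and y:
44.0 x + 459.2 y = 16083.51
-391.2 x − 15.6 y = -5533.43
Solving: x ≈ 12.797, y ≈ 33.799 km (keep extra digits for the depth step; rounded: 12.8, 33.8).
Then from the Receiver 1 sphere: z² = 185.59² − (x − 115.2)² − (y + 104.7)² with x = 12.797, y = 33.799, so z ≈ 69.104 ≈ 69.1 km.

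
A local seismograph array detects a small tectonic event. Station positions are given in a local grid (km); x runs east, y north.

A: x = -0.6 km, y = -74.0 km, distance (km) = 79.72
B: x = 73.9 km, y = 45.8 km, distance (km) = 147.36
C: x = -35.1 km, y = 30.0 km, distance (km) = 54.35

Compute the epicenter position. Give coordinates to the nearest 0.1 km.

x ≈ -58.4 km, y ≈ -19.1 km

Circle about each station: (x + 0.6)² + (y + 74.0)² = 79.72²; (x − 73.9)² + (y − 45.8)² = 147.36²; (x + 35.1)² + (y − 30.0)² = 54.35².
Subtracting pairs of circle equations eliminates x²+y² and gives linear equations (the radical axes):
149.0 x + 239.6 y = -13277.20
-69.0 x + 208.0 y = 57.01
Solving the 2×2 system: x ≈ -58.4, y ≈ -19.1 km.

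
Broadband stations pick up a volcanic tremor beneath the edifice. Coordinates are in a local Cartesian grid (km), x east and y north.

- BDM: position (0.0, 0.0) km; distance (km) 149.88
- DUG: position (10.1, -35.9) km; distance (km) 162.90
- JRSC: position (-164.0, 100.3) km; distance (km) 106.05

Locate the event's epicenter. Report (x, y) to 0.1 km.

-149.8 km east, -4.8 km north

Circle about each station: x² + y² = 149.88²; (x − 10.1)² + (y + 35.9)² = 162.90²; (x + 164.0)² + (y − 100.3)² = 106.05².
Subtracting pairs of circle equations eliminates x²+y² and gives linear equations (the radical axes):
20.2 x − 71.8 y = -2681.58
-328.0 x + 200.6 y = 48173.50
Solving the 2×2 system: x ≈ -149.8, y ≈ -4.8 km.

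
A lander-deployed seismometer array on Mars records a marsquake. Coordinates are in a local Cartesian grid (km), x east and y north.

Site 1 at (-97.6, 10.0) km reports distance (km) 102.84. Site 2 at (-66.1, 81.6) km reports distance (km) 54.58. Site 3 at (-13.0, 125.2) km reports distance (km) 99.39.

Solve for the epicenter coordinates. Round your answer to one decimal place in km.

Circle about each station: (x + 97.6)² + (y − 10.0)² = 102.84²; (x + 66.1)² + (y − 81.6)² = 54.58²; (x + 13.0)² + (y − 125.2)² = 99.39².
Subtracting the Site 1 equation from the Site 2 and Site 3 equations removes the quadratic terms:
63.0 x + 143.2 y = 8999.10
169.2 x + 230.4 y = 6915.97
Solving the 2×2 system: x ≈ -111.5, y ≈ 111.9 km.

(-111.5, 111.9)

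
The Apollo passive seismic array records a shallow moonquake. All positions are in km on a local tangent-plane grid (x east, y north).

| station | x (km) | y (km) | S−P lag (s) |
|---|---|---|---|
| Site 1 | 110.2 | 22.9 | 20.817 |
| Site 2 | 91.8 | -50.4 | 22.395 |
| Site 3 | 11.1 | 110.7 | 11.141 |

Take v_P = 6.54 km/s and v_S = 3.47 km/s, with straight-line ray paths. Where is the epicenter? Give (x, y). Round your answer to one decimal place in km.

x ≈ -41.7 km, y ≈ 47.5 km

Distance from S−P lag: d = Δt · v_P v_S / (v_P − v_S) = Δt · (6.54·3.47)/(6.54−3.47) ≈ 7.3921·Δt.
So d_Site 1 = 153.88, d_Site 2 = 165.55, d_Site 3 = 82.36 km.
Circle about each station: (x − 110.2)² + (y − 22.9)² = 153.88²; (x − 91.8)² + (y + 50.4)² = 165.55²; (x − 11.1)² + (y − 110.7)² = 82.36².
Subtracting pairs of circle equations eliminates x²+y² and gives linear equations (the radical axes):
-36.8 x − 146.6 y = -5428.80
-198.2 x + 175.6 y = 16605.13
Solving the 2×2 system: x ≈ -41.7, y ≈ 47.5 km.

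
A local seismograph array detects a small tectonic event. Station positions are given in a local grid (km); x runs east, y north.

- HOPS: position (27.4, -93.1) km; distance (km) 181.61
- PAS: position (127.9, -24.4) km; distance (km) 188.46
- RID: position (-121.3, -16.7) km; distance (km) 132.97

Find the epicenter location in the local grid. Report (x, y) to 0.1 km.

Circle about each station: (x − 27.4)² + (y + 93.1)² = 181.61²; (x − 127.9)² + (y + 24.4)² = 188.46²; (x + 121.3)² + (y + 16.7)² = 132.97².
Subtracting pairs of circle equations eliminates x²+y² and gives linear equations (the radical axes):
201.0 x + 137.4 y = 5000.42
-297.4 x + 152.8 y = 20875.38
Solving the 2×2 system: x ≈ -29.4, y ≈ 79.4 km.

x ≈ -29.4 km, y ≈ 79.4 km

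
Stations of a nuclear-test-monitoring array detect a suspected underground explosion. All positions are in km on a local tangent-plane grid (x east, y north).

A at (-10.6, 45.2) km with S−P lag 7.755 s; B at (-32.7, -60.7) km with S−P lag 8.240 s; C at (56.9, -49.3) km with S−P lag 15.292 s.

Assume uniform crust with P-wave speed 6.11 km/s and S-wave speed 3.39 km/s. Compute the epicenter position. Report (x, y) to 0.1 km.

-48.6 km east, -0.0 km north

Distance from S−P lag: d = Δt · v_P v_S / (v_P − v_S) = Δt · (6.11·3.39)/(6.11−3.39) ≈ 7.6150·Δt.
So d_A = 59.05, d_B = 62.75, d_C = 116.45 km.
Circle about each station: (x + 10.6)² + (y − 45.2)² = 59.05²; (x + 32.7)² + (y + 60.7)² = 62.75²; (x − 56.9)² + (y + 49.3)² = 116.45².
Subtracting the A equation from the B and C equations removes the quadratic terms:
-44.2 x − 211.8 y = 2147.72
135.0 x − 189.0 y = -6561.00
Solving the 2×2 system: x ≈ -48.6, y ≈ -0.0 km.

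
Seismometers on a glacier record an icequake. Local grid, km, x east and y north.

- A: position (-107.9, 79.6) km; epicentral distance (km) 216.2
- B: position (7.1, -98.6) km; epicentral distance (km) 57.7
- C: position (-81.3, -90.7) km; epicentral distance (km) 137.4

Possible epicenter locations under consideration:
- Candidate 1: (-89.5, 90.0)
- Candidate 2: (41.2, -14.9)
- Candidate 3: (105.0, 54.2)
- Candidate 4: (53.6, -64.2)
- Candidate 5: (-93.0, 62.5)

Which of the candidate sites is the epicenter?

For each candidate, compare |candidate − station| to the reported distance:
Candidate 1: residuals A 195.1, B 154.2, C 43.5 → max 195.1 km
Candidate 2: residuals A 39.7, B 32.7, C 6.7 → max 39.7 km
Candidate 3: residuals A 1.8, B 123.8, C 98.6 → max 123.8 km
Candidate 4: residuals A 0.0, B 0.1, C 0.1 → max 0.1 km
Candidate 5: residuals A 193.5, B 132.0, C 16.2 → max 193.5 km
Only Candidate 4 has all residuals ≈ 0.

Candidate 4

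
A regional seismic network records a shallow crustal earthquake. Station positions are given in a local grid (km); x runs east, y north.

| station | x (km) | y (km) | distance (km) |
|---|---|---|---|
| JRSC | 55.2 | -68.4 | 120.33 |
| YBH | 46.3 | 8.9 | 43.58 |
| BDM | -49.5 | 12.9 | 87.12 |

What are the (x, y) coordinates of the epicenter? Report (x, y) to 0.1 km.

(29.7, 49.2)

Circle about each station: (x − 55.2)² + (y + 68.4)² = 120.33²; (x − 46.3)² + (y − 8.9)² = 43.58²; (x + 49.5)² + (y − 12.9)² = 87.12².
Subtracting the JRSC equation from the YBH and BDM equations removes the quadratic terms:
-17.8 x + 154.6 y = 7077.39
-209.4 x + 162.6 y = 1780.47
Solving the 2×2 system: x ≈ 29.7, y ≈ 49.2 km.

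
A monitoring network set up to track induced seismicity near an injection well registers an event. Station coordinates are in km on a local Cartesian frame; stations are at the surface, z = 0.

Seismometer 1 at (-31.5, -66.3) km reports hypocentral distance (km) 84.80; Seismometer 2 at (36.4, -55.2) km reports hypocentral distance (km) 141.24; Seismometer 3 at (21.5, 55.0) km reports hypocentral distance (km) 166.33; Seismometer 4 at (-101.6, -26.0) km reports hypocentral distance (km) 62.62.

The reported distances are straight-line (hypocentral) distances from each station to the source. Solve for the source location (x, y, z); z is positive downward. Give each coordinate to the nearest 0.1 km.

x ≈ -93.0 km, y ≈ -51.6 km, depth ≈ 56.5 km

Each station gives a sphere (x−x_i)² + (y−y_i)² + z² = d_i² (stations at z=0).
Subtracting the Seismometer 1 sphere from Seismometer 2 and Seismometer 3: z² cancels, leaving linear equations in x and y:
135.8 x + 22.2 y = -13773.64
106.0 x + 242.6 y = -22375.32
Solving: x ≈ -92.990, y ≈ -51.601 km (keep extra digits for the depth step; rounded: -93.0, -51.6).
Then from the Seismometer 1 sphere: z² = 84.80² − (x + 31.5)² − (y + 66.3)² with x = -92.990, y = -51.601, so z ≈ 56.515 ≈ 56.5 km.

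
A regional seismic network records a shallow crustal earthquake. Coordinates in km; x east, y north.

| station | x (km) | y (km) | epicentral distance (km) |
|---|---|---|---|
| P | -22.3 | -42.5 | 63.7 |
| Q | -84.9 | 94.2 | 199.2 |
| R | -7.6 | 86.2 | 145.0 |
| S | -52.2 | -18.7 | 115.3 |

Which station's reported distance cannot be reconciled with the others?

P

Solve using three stations at a time. Using Q, R, S (subtract circle equations pairwise → linear system) gives (x, y) ≈ (60.8, -41.7).
Distances from that point to each station vs reported:
  P: calculated 83.1 vs reported 63.7 → residual 19.4 km
  Q: calculated 199.2 vs reported 199.2 → residual 0.0 km
  R: calculated 145.0 vs reported 145.0 → residual 0.0 km
  S: calculated 115.3 vs reported 115.3 → residual 0.0 km
Q, R, S are mutually consistent (residuals ≈ 0); P is off by 19.4 km.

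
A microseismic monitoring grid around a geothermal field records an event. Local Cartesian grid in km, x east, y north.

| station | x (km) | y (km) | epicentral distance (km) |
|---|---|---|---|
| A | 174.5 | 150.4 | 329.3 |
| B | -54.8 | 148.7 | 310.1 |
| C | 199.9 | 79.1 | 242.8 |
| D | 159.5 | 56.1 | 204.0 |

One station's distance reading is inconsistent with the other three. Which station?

A

Solve using three stations at a time. Using B, C, D (subtract circle equations pairwise → linear system) gives (x, y) ≈ (78.5, -131.5).
Distances from that point to each station vs reported:
  A: calculated 297.8 vs reported 329.3 → residual 31.5 km
  B: calculated 310.3 vs reported 310.1 → residual 0.2 km
  C: calculated 243.1 vs reported 242.8 → residual 0.3 km
  D: calculated 204.4 vs reported 204.0 → residual 0.4 km
B, C, D are mutually consistent (residuals ≈ 0); A is off by 31.5 km.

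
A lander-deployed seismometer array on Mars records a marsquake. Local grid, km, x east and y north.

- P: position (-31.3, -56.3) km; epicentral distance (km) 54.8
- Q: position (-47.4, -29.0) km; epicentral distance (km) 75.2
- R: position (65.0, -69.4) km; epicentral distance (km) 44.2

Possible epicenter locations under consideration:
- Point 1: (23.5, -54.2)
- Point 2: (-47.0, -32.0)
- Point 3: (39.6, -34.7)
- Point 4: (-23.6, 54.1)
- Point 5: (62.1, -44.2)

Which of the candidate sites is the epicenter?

For each candidate, compare |candidate − station| to the reported distance:
Point 1: residuals P 0.0, Q 0.0, R 0.0 → max 0.0 km
Point 2: residuals P 25.9, Q 72.2, R 73.9 → max 73.9 km
Point 3: residuals P 19.3, Q 12.0, R 1.2 → max 19.3 km
Point 4: residuals P 55.9, Q 11.2, R 107.8 → max 107.8 km
Point 5: residuals P 39.4, Q 35.3, R 18.8 → max 39.4 km
Only Point 1 has all residuals ≈ 0.

Point 1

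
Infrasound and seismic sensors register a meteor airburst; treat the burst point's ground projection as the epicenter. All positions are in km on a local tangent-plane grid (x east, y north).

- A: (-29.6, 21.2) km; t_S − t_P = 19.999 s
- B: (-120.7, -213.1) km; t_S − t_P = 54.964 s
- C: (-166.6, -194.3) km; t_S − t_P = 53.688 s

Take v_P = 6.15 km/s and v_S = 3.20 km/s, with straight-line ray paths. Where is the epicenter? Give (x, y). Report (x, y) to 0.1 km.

-66.2 km east, 149.5 km north

Distance from S−P lag: d = Δt · v_P v_S / (v_P − v_S) = Δt · (6.15·3.20)/(6.15−3.20) ≈ 6.6712·Δt.
So d_A = 133.42, d_B = 366.68, d_C = 358.16 km.
Circle about each station: (x + 29.6)² + (y − 21.2)² = 133.42²; (x + 120.7)² + (y + 213.1)² = 366.68²; (x + 166.6)² + (y + 194.3)² = 358.16².
Subtracting the A equation from the B and C equations removes the quadratic terms:
-182.2 x − 468.6 y = -57998.83
-274.0 x − 431.0 y = -46295.24
Solving the 2×2 system: x ≈ -66.2, y ≈ 149.5 km.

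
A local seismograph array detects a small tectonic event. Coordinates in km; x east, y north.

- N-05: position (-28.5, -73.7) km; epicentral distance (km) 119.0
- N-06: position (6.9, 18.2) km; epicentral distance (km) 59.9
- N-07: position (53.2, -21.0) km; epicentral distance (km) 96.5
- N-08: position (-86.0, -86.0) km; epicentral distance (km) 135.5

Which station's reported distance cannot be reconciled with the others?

N-07

Solve using three stations at a time. Using N-05, N-06, N-08 (subtract circle equations pairwise → linear system) gives (x, y) ≈ (-47.2, 43.8).
Distances from that point to each station vs reported:
  N-05: calculated 119.0 vs reported 119.0 → residual 0.0 km
  N-06: calculated 59.8 vs reported 59.9 → residual 0.1 km
  N-07: calculated 119.5 vs reported 96.5 → residual 23.0 km
  N-08: calculated 135.5 vs reported 135.5 → residual 0.0 km
N-05, N-06, N-08 are mutually consistent (residuals ≈ 0); N-07 is off by 23.0 km.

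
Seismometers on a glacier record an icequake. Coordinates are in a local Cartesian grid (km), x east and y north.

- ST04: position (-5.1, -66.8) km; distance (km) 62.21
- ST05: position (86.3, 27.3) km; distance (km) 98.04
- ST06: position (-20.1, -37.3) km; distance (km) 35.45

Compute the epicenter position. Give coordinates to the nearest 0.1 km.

-6.4 km east, -4.6 km north

Circle about each station: (x + 5.1)² + (y + 66.8)² = 62.21²; (x − 86.3)² + (y − 27.3)² = 98.04²; (x + 20.1)² + (y + 37.3)² = 35.45².
Subtracting the ST04 equation from the ST05 and ST06 equations removes the quadratic terms:
182.8 x + 188.2 y = -2037.03
-30.0 x + 59.0 y = -79.57
Solving the 2×2 system: x ≈ -6.4, y ≈ -4.6 km.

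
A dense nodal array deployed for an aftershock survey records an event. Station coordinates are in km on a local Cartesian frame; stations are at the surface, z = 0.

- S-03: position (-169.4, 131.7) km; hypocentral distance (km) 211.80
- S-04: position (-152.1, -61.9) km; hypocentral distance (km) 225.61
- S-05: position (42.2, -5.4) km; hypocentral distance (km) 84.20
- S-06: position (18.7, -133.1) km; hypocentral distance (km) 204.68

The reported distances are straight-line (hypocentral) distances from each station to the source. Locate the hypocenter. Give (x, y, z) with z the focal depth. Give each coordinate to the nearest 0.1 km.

(28.4, 67.4, 40.0)

Each station gives a sphere (x−x_i)² + (y−y_i)² + z² = d_i² (stations at z=0).
Subtracting the S-03 sphere from S-04 and S-05: z² cancels, leaving linear equations in x and y:
34.6 x − 387.2 y = -25115.86
423.2 x − 274.2 y = -6461.65
Solving: x ≈ 28.404, y ≈ 67.403 km (keep extra digits for the depth step; rounded: 28.4, 67.4).
Then from the S-03 sphere: z² = 211.80² − (x + 169.4)² − (y − 131.7)² with x = 28.404, y = 67.403, so z ≈ 39.984 ≈ 40.0 km.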